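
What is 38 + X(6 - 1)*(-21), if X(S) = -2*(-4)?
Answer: -130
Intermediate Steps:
X(S) = 8
38 + X(6 - 1)*(-21) = 38 + 8*(-21) = 38 - 168 = -130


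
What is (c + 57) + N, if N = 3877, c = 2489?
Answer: 6423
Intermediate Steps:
(c + 57) + N = (2489 + 57) + 3877 = 2546 + 3877 = 6423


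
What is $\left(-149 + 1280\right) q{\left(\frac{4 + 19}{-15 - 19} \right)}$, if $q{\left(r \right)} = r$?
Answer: $- \frac{26013}{34} \approx -765.09$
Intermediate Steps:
$\left(-149 + 1280\right) q{\left(\frac{4 + 19}{-15 - 19} \right)} = \left(-149 + 1280\right) \frac{4 + 19}{-15 - 19} = 1131 \frac{23}{-34} = 1131 \cdot 23 \left(- \frac{1}{34}\right) = 1131 \left(- \frac{23}{34}\right) = - \frac{26013}{34}$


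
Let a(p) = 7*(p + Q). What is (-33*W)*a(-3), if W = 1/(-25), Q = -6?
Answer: -2079/25 ≈ -83.160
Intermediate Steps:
a(p) = -42 + 7*p (a(p) = 7*(p - 6) = 7*(-6 + p) = -42 + 7*p)
W = -1/25 ≈ -0.040000
(-33*W)*a(-3) = (-33*(-1/25))*(-42 + 7*(-3)) = 33*(-42 - 21)/25 = (33/25)*(-63) = -2079/25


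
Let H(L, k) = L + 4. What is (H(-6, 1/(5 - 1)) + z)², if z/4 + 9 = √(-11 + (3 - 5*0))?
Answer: 1316 - 608*I*√2 ≈ 1316.0 - 859.84*I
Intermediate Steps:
H(L, k) = 4 + L
z = -36 + 8*I*√2 (z = -36 + 4*√(-11 + (3 - 5*0)) = -36 + 4*√(-11 + (3 + 0)) = -36 + 4*√(-11 + 3) = -36 + 4*√(-8) = -36 + 4*(2*I*√2) = -36 + 8*I*√2 ≈ -36.0 + 11.314*I)
(H(-6, 1/(5 - 1)) + z)² = ((4 - 6) + (-36 + 8*I*√2))² = (-2 + (-36 + 8*I*√2))² = (-38 + 8*I*√2)²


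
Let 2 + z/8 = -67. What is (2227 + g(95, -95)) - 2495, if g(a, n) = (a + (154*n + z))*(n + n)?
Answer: 2866262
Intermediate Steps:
z = -552 (z = -16 + 8*(-67) = -16 - 536 = -552)
g(a, n) = 2*n*(-552 + a + 154*n) (g(a, n) = (a + (154*n - 552))*(n + n) = (a + (-552 + 154*n))*(2*n) = (-552 + a + 154*n)*(2*n) = 2*n*(-552 + a + 154*n))
(2227 + g(95, -95)) - 2495 = (2227 + 2*(-95)*(-552 + 95 + 154*(-95))) - 2495 = (2227 + 2*(-95)*(-552 + 95 - 14630)) - 2495 = (2227 + 2*(-95)*(-15087)) - 2495 = (2227 + 2866530) - 2495 = 2868757 - 2495 = 2866262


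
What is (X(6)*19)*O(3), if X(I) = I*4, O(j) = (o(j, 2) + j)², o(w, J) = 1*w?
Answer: 16416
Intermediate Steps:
o(w, J) = w
O(j) = 4*j² (O(j) = (j + j)² = (2*j)² = 4*j²)
X(I) = 4*I
(X(6)*19)*O(3) = ((4*6)*19)*(4*3²) = (24*19)*(4*9) = 456*36 = 16416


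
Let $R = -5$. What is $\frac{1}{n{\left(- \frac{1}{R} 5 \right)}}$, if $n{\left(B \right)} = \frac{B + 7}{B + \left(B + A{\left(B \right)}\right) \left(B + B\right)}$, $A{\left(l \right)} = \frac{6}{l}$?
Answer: $\frac{15}{8} \approx 1.875$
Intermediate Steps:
$n{\left(B \right)} = \frac{7 + B}{B + 2 B \left(B + \frac{6}{B}\right)}$ ($n{\left(B \right)} = \frac{B + 7}{B + \left(B + \frac{6}{B}\right) \left(B + B\right)} = \frac{7 + B}{B + \left(B + \frac{6}{B}\right) 2 B} = \frac{7 + B}{B + 2 B \left(B + \frac{6}{B}\right)}$)
$\frac{1}{n{\left(- \frac{1}{R} 5 \right)}} = \frac{1}{\frac{1}{12 + - \frac{1}{-5} \cdot 5 \left(1 + 2 - \frac{1}{-5} \cdot 5\right)} \left(7 + - \frac{1}{-5} \cdot 5\right)} = \frac{1}{\frac{1}{12 + \left(-1\right) \left(- \frac{1}{5}\right) 5 \left(1 + 2 \left(-1\right) \left(- \frac{1}{5}\right) 5\right)} \left(7 + \left(-1\right) \left(- \frac{1}{5}\right) 5\right)} = \frac{1}{\frac{1}{12 + \frac{1}{5} \cdot 5 \left(1 + 2 \cdot \frac{1}{5} \cdot 5\right)} \left(7 + \frac{1}{5} \cdot 5\right)} = \frac{1}{\frac{1}{12 + 1 \left(1 + 2 \cdot 1\right)} \left(7 + 1\right)} = \frac{1}{\frac{1}{12 + 1 \left(1 + 2\right)} 8} = \frac{1}{\frac{1}{12 + 1 \cdot 3} \cdot 8} = \frac{1}{\frac{1}{12 + 3} \cdot 8} = \frac{1}{\frac{1}{15} \cdot 8} = \frac{1}{\frac{8}{15}} = \frac{15}{8}$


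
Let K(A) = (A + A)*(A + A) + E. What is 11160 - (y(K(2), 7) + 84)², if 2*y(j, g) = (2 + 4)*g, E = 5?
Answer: 135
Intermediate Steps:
K(A) = 5 + 4*A² (K(A) = (A + A)*(A + A) + 5 = (2*A)*(2*A) + 5 = 4*A² + 5 = 5 + 4*A²)
y(j, g) = 3*g (y(j, g) = ((2 + 4)*g)/2 = (6*g)/2 = 3*g)
11160 - (y(K(2), 7) + 84)² = 11160 - (3*7 + 84)² = 11160 - (21 + 84)² = 11160 - 1*105² = 11160 - 1*11025 = 11160 - 11025 = 135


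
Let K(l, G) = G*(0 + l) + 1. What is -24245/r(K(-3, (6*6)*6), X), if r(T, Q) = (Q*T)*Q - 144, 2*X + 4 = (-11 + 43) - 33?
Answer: 96980/16751 ≈ 5.7895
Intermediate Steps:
K(l, G) = 1 + G*l (K(l, G) = G*l + 1 = 1 + G*l)
X = -5/2 (X = -2 + ((-11 + 43) - 33)/2 = -2 + (32 - 33)/2 = -2 + (1/2)*(-1) = -2 - 1/2 = -5/2 ≈ -2.5000)
r(T, Q) = -144 + T*Q**2 (r(T, Q) = T*Q**2 - 144 = -144 + T*Q**2)
-24245/r(K(-3, (6*6)*6), X) = -24245/(-144 + (1 + ((6*6)*6)*(-3))*(-5/2)**2) = -24245/(-144 + (1 + (36*6)*(-3))*(25/4)) = -24245/(-144 + (1 + 216*(-3))*(25/4)) = -24245/(-144 + (1 - 648)*(25/4)) = -24245/(-144 - 647*25/4) = -24245/(-144 - 16175/4) = -24245/(-16751/4) = -24245*(-4/16751) = 96980/16751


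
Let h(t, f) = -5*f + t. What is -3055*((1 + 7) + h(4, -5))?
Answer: -113035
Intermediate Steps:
h(t, f) = t - 5*f
-3055*((1 + 7) + h(4, -5)) = -3055*((1 + 7) + (4 - 5*(-5))) = -3055*(8 + (4 + 25)) = -3055*(8 + 29) = -3055*37 = -113035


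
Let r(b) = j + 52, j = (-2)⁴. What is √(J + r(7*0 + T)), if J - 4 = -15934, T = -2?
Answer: I*√15862 ≈ 125.94*I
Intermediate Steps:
j = 16
r(b) = 68 (r(b) = 16 + 52 = 68)
J = -15930 (J = 4 - 15934 = -15930)
√(J + r(7*0 + T)) = √(-15930 + 68) = √(-15862) = I*√15862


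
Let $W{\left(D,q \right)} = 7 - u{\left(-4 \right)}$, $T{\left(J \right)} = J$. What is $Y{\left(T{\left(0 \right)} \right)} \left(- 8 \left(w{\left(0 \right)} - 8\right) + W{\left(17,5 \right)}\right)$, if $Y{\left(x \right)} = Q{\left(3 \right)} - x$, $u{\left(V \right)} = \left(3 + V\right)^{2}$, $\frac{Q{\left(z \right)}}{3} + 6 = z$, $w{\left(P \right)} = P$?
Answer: $-630$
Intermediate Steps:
$Q{\left(z \right)} = -18 + 3 z$
$Y{\left(x \right)} = -9 - x$ ($Y{\left(x \right)} = \left(-18 + 3 \cdot 3\right) - x = \left(-18 + 9\right) - x = -9 - x$)
$W{\left(D,q \right)} = 6$ ($W{\left(D,q \right)} = 7 - \left(3 - 4\right)^{2} = 7 - \left(-1\right)^{2} = 7 - 1 = 6$)
$Y{\left(T{\left(0 \right)} \right)} \left(- 8 \left(w{\left(0 \right)} - 8\right) + W{\left(17,5 \right)}\right) = \left(-9 - 0\right) \left(- 8 \left(0 - 8\right) + 6\right) = \left(-9 + 0\right) \left(- 8 \left(0 - 8\right) + 6\right) = - 9 \left(\left(-8\right) \left(-8\right) + 6\right) = - 9 \left(64 + 6\right) = \left(-9\right) 70 = -630$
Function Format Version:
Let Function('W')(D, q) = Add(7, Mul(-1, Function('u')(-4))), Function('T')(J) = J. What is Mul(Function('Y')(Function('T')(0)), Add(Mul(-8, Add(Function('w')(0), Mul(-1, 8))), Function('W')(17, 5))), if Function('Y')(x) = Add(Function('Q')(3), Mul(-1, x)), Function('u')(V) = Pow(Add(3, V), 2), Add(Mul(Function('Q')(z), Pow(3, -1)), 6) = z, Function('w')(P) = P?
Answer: -630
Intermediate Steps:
Function('Q')(z) = Add(-18, Mul(3, z))
Function('Y')(x) = Add(-9, Mul(-1, x)) (Function('Y')(x) = Add(Add(-18, Mul(3, 3)), Mul(-1, x)) = Add(Add(-18, 9), Mul(-1, x)) = Add(-9, Mul(-1, x)))
Function('W')(D, q) = 6 (Function('W')(D, q) = Add(7, Mul(-1, Pow(Add(3, -4), 2))) = Add(7, Mul(-1, Pow(-1, 2))) = Add(7, Mul(-1, 1)) = Add(7, -1) = 6)
Mul(Function('Y')(Function('T')(0)), Add(Mul(-8, Add(Function('w')(0), Mul(-1, 8))), Function('W')(17, 5))) = Mul(Add(-9, Mul(-1, 0)), Add(Mul(-8, Add(0, Mul(-1, 8))), 6)) = Mul(Add(-9, 0), Add(Mul(-8, Add(0, -8)), 6)) = Mul(-9, Add(Mul(-8, -8), 6)) = Mul(-9, Add(64, 6)) = Mul(-9, 70) = -630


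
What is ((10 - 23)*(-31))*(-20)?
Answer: -8060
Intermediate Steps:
((10 - 23)*(-31))*(-20) = -13*(-31)*(-20) = 403*(-20) = -8060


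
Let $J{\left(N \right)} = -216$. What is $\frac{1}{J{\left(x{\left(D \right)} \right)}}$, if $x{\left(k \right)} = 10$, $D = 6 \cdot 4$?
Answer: $- \frac{1}{216} \approx -0.0046296$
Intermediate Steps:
$D = 24$
$\frac{1}{J{\left(x{\left(D \right)} \right)}} = \frac{1}{-216} = - \frac{1}{216}$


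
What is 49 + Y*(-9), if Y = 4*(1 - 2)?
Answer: 85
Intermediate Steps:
Y = -4 (Y = 4*(-1) = -4)
49 + Y*(-9) = 49 - 4*(-9) = 49 + 36 = 85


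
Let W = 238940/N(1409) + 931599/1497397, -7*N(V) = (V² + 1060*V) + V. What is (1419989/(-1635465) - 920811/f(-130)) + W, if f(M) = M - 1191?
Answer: 60305970054881891303357/86605530190900061055 ≈ 696.33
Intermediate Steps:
f(M) = -1191 + M
N(V) = -1061*V/7 - V²/7 (N(V) = -((V² + 1060*V) + V)/7 = -(V² + 1061*V)/7 = -1061*V/7 - V²/7)
W = 5674327027/40086815087 (W = 238940/((-⅐*1409*(1061 + 1409))) + 931599/1497397 = 238940/((-⅐*1409*2470)) + 931599*(1/1497397) = 238940/(-3480230/7) + 931599/1497397 = 238940*(-7/3480230) + 931599/1497397 = -12866/26771 + 931599/1497397 = 5674327027/40086815087 ≈ 0.14155)
(1419989/(-1635465) - 920811/f(-130)) + W = (1419989/(-1635465) - 920811/(-1191 - 130)) + 5674327027/40086815087 = (1419989*(-1/1635465) - 920811/(-1321)) + 5674327027/40086815087 = (-1419989/1635465 - 920811*(-1/1321)) + 5674327027/40086815087 = (-1419989/1635465 + 920811/1321) + 5674327027/40086815087 = 1504078356646/2160449265 + 5674327027/40086815087 = 60305970054881891303357/86605530190900061055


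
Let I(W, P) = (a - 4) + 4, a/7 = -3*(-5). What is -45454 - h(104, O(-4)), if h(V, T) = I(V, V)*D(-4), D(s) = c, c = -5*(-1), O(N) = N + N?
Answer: -45979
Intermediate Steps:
a = 105 (a = 7*(-3*(-5)) = 7*15 = 105)
O(N) = 2*N
c = 5
D(s) = 5
I(W, P) = 105 (I(W, P) = (105 - 4) + 4 = 101 + 4 = 105)
h(V, T) = 525 (h(V, T) = 105*5 = 525)
-45454 - h(104, O(-4)) = -45454 - 1*525 = -45454 - 525 = -45979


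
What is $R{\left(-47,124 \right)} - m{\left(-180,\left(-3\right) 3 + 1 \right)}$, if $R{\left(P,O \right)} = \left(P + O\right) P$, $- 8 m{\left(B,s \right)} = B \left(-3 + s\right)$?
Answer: $- \frac{6743}{2} \approx -3371.5$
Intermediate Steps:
$m{\left(B,s \right)} = - \frac{B \left(-3 + s\right)}{8}$
$R{\left(P,O \right)} = P \left(O + P\right)$ ($R{\left(P,O \right)} = \left(O + P\right) P = P \left(O + P\right)$)
$R{\left(-47,124 \right)} - m{\left(-180,\left(-3\right) 3 + 1 \right)} = - 47 \left(124 - 47\right) - \frac{1}{8} \left(-180\right) \left(3 - \left(\left(-3\right) 3 + 1\right)\right) = \left(-47\right) 77 - \frac{1}{8} \left(-180\right) \left(3 - \left(-9 + 1\right)\right) = -3619 - \frac{1}{8} \left(-180\right) \left(3 - -8\right) = -3619 - \frac{1}{8} \left(-180\right) \left(3 + 8\right) = -3619 - \frac{1}{8} \left(-180\right) 11 = -3619 - - \frac{495}{2} = -3619 + \frac{495}{2} = - \frac{6743}{2}$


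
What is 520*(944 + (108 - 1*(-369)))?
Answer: 738920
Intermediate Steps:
520*(944 + (108 - 1*(-369))) = 520*(944 + (108 + 369)) = 520*(944 + 477) = 520*1421 = 738920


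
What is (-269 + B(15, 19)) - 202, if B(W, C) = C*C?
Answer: -110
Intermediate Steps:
B(W, C) = C²
(-269 + B(15, 19)) - 202 = (-269 + 19²) - 202 = (-269 + 361) - 202 = 92 - 202 = -110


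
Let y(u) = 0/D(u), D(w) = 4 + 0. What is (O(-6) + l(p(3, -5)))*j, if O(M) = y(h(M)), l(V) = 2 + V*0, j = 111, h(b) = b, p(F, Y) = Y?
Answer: 222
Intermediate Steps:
D(w) = 4
l(V) = 2 (l(V) = 2 + 0 = 2)
y(u) = 0 (y(u) = 0/4 = 0*(¼) = 0)
O(M) = 0
(O(-6) + l(p(3, -5)))*j = (0 + 2)*111 = 2*111 = 222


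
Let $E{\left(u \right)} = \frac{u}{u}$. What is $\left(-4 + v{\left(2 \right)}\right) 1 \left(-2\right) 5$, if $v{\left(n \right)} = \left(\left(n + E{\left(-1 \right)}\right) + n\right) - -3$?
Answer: $-40$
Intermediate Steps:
$E{\left(u \right)} = 1$
$v{\left(n \right)} = 4 + 2 n$ ($v{\left(n \right)} = \left(\left(n + 1\right) + n\right) - -3 = \left(\left(1 + n\right) + n\right) + 3 = \left(1 + 2 n\right) + 3 = 4 + 2 n$)
$\left(-4 + v{\left(2 \right)}\right) 1 \left(-2\right) 5 = \left(-4 + \left(4 + 2 \cdot 2\right)\right) 1 \left(-2\right) 5 = \left(-4 + \left(4 + 4\right)\right) \left(\left(-2\right) 5\right) = \left(-4 + 8\right) \left(-10\right) = 4 \left(-10\right) = -40$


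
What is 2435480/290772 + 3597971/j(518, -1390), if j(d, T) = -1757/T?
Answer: 363551824989760/127721601 ≈ 2.8464e+6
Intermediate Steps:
2435480/290772 + 3597971/j(518, -1390) = 2435480/290772 + 3597971/((-1757/(-1390))) = 2435480*(1/290772) + 3597971/((-1757*(-1/1390))) = 608870/72693 + 3597971/(1757/1390) = 608870/72693 + 3597971*(1390/1757) = 608870/72693 + 5001179690/1757 = 363551824989760/127721601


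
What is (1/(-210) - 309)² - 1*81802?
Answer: 603373681/44100 ≈ 13682.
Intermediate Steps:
(1/(-210) - 309)² - 1*81802 = (-1/210 - 309)² - 81802 = (-64891/210)² - 81802 = 4210841881/44100 - 81802 = 603373681/44100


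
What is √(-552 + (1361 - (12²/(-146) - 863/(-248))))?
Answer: √66084094318/9052 ≈ 28.399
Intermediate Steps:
√(-552 + (1361 - (12²/(-146) - 863/(-248)))) = √(-552 + (1361 - (144*(-1/146) - 863*(-1/248)))) = √(-552 + (1361 - (-72/73 + 863/248))) = √(-552 + (1361 - 1*45143/18104)) = √(-552 + (1361 - 45143/18104)) = √(-552 + 24594401/18104) = √(14600993/18104) = √66084094318/9052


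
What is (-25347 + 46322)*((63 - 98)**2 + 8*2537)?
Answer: 451402975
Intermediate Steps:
(-25347 + 46322)*((63 - 98)**2 + 8*2537) = 20975*((-35)**2 + 20296) = 20975*(1225 + 20296) = 20975*21521 = 451402975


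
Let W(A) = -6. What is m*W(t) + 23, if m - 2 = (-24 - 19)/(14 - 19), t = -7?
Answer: -203/5 ≈ -40.600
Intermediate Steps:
m = 53/5 (m = 2 + (-24 - 19)/(14 - 19) = 2 - 43/(-5) = 2 - 43*(-1/5) = 2 + 43/5 = 53/5 ≈ 10.600)
m*W(t) + 23 = (53/5)*(-6) + 23 = -318/5 + 23 = -203/5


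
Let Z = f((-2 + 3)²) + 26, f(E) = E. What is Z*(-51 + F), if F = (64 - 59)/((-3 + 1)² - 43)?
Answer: -17946/13 ≈ -1380.5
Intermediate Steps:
F = -5/39 (F = 5/((-2)² - 43) = 5/(4 - 43) = 5/(-39) = 5*(-1/39) = -5/39 ≈ -0.12821)
Z = 27 (Z = (-2 + 3)² + 26 = 1² + 26 = 1 + 26 = 27)
Z*(-51 + F) = 27*(-51 - 5/39) = 27*(-1994/39) = -17946/13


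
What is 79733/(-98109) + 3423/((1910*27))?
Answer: -139851989/187388190 ≈ -0.74632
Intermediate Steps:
79733/(-98109) + 3423/((1910*27)) = 79733*(-1/98109) + 3423/51570 = -79733/98109 + 3423*(1/51570) = -79733/98109 + 1141/17190 = -139851989/187388190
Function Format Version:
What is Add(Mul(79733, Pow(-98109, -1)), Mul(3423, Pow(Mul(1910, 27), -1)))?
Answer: Rational(-139851989, 187388190) ≈ -0.74632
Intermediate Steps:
Add(Mul(79733, Pow(-98109, -1)), Mul(3423, Pow(Mul(1910, 27), -1))) = Add(Mul(79733, Rational(-1, 98109)), Mul(3423, Pow(51570, -1))) = Add(Rational(-79733, 98109), Mul(3423, Rational(1, 51570))) = Add(Rational(-79733, 98109), Rational(1141, 17190)) = Rational(-139851989, 187388190)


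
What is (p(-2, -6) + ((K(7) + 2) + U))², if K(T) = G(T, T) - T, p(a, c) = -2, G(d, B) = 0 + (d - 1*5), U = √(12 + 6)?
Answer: 43 - 30*√2 ≈ 0.57359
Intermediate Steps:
U = 3*√2 (U = √18 = 3*√2 ≈ 4.2426)
G(d, B) = -5 + d (G(d, B) = 0 + (d - 5) = 0 + (-5 + d) = -5 + d)
K(T) = -5 (K(T) = (-5 + T) - T = -5)
(p(-2, -6) + ((K(7) + 2) + U))² = (-2 + ((-5 + 2) + 3*√2))² = (-2 + (-3 + 3*√2))² = (-5 + 3*√2)²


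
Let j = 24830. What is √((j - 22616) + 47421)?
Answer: 3*√5515 ≈ 222.79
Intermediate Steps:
√((j - 22616) + 47421) = √((24830 - 22616) + 47421) = √(2214 + 47421) = √49635 = 3*√5515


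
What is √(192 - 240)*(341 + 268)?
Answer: 2436*I*√3 ≈ 4219.3*I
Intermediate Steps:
√(192 - 240)*(341 + 268) = √(-48)*609 = (4*I*√3)*609 = 2436*I*√3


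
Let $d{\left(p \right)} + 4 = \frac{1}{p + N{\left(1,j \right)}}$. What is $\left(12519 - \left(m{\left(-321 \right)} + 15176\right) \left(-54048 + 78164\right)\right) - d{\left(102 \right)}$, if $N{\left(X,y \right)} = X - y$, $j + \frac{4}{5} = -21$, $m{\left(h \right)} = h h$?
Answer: $- \frac{1778966996981}{624} \approx -2.8509 \cdot 10^{9}$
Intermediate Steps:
$m{\left(h \right)} = h^{2}$
$j = - \frac{109}{5}$ ($j = - \frac{4}{5} - 21 = - \frac{109}{5} \approx -21.8$)
$d{\left(p \right)} = -4 + \frac{1}{\frac{114}{5} + p}$ ($d{\left(p \right)} = -4 + \frac{1}{p + \left(1 - - \frac{109}{5}\right)} = -4 + \frac{1}{p + \left(1 + \frac{109}{5}\right)} = -4 + \frac{1}{p + \frac{114}{5}} = -4 + \frac{1}{\frac{114}{5} + p}$)
$\left(12519 - \left(m{\left(-321 \right)} + 15176\right) \left(-54048 + 78164\right)\right) - d{\left(102 \right)} = \left(12519 - \left(\left(-321\right)^{2} + 15176\right) \left(-54048 + 78164\right)\right) - \frac{-451 - 2040}{114 + 5 \cdot 102} = \left(12519 - \left(103041 + 15176\right) 24116\right) - \frac{-451 - 2040}{114 + 510} = \left(12519 - 118217 \cdot 24116\right) - \frac{1}{624} \left(-2491\right) = \left(12519 - 2850921172\right) - \frac{1}{624} \left(-2491\right) = \left(12519 - 2850921172\right) - - \frac{2491}{624} = -2850908653 + \frac{2491}{624} = - \frac{1778966996981}{624}$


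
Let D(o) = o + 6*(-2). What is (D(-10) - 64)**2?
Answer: 7396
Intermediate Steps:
D(o) = -12 + o (D(o) = o - 12 = -12 + o)
(D(-10) - 64)**2 = ((-12 - 10) - 64)**2 = (-22 - 64)**2 = (-86)**2 = 7396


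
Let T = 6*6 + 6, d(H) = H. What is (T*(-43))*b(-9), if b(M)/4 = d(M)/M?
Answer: -7224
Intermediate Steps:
b(M) = 4 (b(M) = 4*(M/M) = 4*1 = 4)
T = 42 (T = 36 + 6 = 42)
(T*(-43))*b(-9) = (42*(-43))*4 = -1806*4 = -7224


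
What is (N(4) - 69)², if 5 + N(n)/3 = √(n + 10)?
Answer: 7182 - 504*√14 ≈ 5296.2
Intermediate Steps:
N(n) = -15 + 3*√(10 + n) (N(n) = -15 + 3*√(n + 10) = -15 + 3*√(10 + n))
(N(4) - 69)² = ((-15 + 3*√(10 + 4)) - 69)² = ((-15 + 3*√14) - 69)² = (-84 + 3*√14)²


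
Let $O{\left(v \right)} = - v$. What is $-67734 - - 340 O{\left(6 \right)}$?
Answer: $-69774$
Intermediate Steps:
$-67734 - - 340 O{\left(6 \right)} = -67734 - - 340 \left(\left(-1\right) 6\right) = -67734 - \left(-340\right) \left(-6\right) = -67734 - 2040 = -69774$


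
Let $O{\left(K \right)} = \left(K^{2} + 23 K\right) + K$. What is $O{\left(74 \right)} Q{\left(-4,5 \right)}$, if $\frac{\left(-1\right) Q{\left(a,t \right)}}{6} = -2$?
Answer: $87024$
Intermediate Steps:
$Q{\left(a,t \right)} = 12$ ($Q{\left(a,t \right)} = \left(-6\right) \left(-2\right) = 12$)
$O{\left(K \right)} = K^{2} + 24 K$
$O{\left(74 \right)} Q{\left(-4,5 \right)} = 74 \left(24 + 74\right) 12 = 74 \cdot 98 \cdot 12 = 7252 \cdot 12 = 87024$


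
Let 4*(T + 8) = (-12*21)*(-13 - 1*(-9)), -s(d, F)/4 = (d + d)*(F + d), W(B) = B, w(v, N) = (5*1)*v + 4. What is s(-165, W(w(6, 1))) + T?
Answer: -172676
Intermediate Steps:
w(v, N) = 4 + 5*v (w(v, N) = 5*v + 4 = 4 + 5*v)
s(d, F) = -8*d*(F + d) (s(d, F) = -4*(d + d)*(F + d) = -4*2*d*(F + d) = -8*d*(F + d))
T = 244 (T = -8 + ((-12*21)*(-13 - 1*(-9)))/4 = -8 + (-252*(-13 + 9))/4 = -8 + (-252*(-4))/4 = -8 + (¼)*1008 = -8 + 252 = 244)
s(-165, W(w(6, 1))) + T = -8*(-165)*((4 + 5*6) - 165) + 244 = -8*(-165)*((4 + 30) - 165) + 244 = -8*(-165)*(34 - 165) + 244 = -8*(-165)*(-131) + 244 = -172920 + 244 = -172676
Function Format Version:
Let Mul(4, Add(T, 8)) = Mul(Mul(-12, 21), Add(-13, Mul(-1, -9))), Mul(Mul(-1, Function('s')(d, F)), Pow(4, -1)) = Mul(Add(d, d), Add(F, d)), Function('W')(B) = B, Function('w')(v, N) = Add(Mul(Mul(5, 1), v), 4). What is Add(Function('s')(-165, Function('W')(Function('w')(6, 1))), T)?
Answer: -172676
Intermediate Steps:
Function('w')(v, N) = Add(4, Mul(5, v)) (Function('w')(v, N) = Add(Mul(5, v), 4) = Add(4, Mul(5, v)))
Function('s')(d, F) = Mul(-8, d, Add(F, d)) (Function('s')(d, F) = Mul(-4, Mul(Add(d, d), Add(F, d))) = Mul(-4, Mul(Mul(2, d), Add(F, d))) = Mul(-4, Mul(2, d, Add(F, d))) = Mul(-8, d, Add(F, d)))
T = 244 (T = Add(-8, Mul(Rational(1, 4), Mul(Mul(-12, 21), Add(-13, Mul(-1, -9))))) = Add(-8, Mul(Rational(1, 4), Mul(-252, Add(-13, 9)))) = Add(-8, Mul(Rational(1, 4), Mul(-252, -4))) = Add(-8, Mul(Rational(1, 4), 1008)) = Add(-8, 252) = 244)
Add(Function('s')(-165, Function('W')(Function('w')(6, 1))), T) = Add(Mul(-8, -165, Add(Add(4, Mul(5, 6)), -165)), 244) = Add(Mul(-8, -165, Add(Add(4, 30), -165)), 244) = Add(Mul(-8, -165, Add(34, -165)), 244) = Add(Mul(-8, -165, -131), 244) = Add(-172920, 244) = -172676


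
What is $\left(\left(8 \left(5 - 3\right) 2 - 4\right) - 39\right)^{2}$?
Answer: $121$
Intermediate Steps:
$\left(\left(8 \left(5 - 3\right) 2 - 4\right) - 39\right)^{2} = \left(\left(8 \cdot 2 \cdot 2 - 4\right) - 39\right)^{2} = \left(\left(8 \cdot 4 - 4\right) - 39\right)^{2} = \left(\left(32 - 4\right) - 39\right)^{2} = \left(28 - 39\right)^{2} = \left(-11\right)^{2} = 121$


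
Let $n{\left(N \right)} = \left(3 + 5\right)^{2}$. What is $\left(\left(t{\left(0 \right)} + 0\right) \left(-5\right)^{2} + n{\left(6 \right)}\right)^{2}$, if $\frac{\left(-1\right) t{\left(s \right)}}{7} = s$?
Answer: $4096$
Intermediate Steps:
$t{\left(s \right)} = - 7 s$
$n{\left(N \right)} = 64$ ($n{\left(N \right)} = 8^{2} = 64$)
$\left(\left(t{\left(0 \right)} + 0\right) \left(-5\right)^{2} + n{\left(6 \right)}\right)^{2} = \left(\left(\left(-7\right) 0 + 0\right) \left(-5\right)^{2} + 64\right)^{2} = \left(\left(0 + 0\right) 25 + 64\right)^{2} = \left(0 \cdot 25 + 64\right)^{2} = \left(0 + 64\right)^{2} = 64^{2} = 4096$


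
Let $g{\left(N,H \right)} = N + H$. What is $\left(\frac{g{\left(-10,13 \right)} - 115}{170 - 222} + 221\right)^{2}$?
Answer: $\frac{8415801}{169} \approx 49798.0$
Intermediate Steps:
$g{\left(N,H \right)} = H + N$
$\left(\frac{g{\left(-10,13 \right)} - 115}{170 - 222} + 221\right)^{2} = \left(\frac{\left(13 - 10\right) - 115}{170 - 222} + 221\right)^{2} = \left(\frac{3 - 115}{-52} + 221\right)^{2} = \left(\left(-112\right) \left(- \frac{1}{52}\right) + 221\right)^{2} = \left(\frac{28}{13} + 221\right)^{2} = \left(\frac{2901}{13}\right)^{2} = \frac{8415801}{169}$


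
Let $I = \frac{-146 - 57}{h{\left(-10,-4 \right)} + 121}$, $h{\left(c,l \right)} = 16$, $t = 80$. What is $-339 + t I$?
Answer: $- \frac{62683}{137} \approx -457.54$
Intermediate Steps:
$I = - \frac{203}{137}$ ($I = \frac{-146 - 57}{16 + 121} = - \frac{203}{137} \approx -1.4818$)
$-339 + t I = -339 + 80 \left(- \frac{203}{137}\right) = -339 - \frac{16240}{137} = - \frac{62683}{137}$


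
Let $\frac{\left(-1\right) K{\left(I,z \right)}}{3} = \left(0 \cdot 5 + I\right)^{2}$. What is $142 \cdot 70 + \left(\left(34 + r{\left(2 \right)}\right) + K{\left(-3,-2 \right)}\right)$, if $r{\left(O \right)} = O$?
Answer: $9949$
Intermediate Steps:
$K{\left(I,z \right)} = - 3 I^{2}$ ($K{\left(I,z \right)} = - 3 \left(0 \cdot 5 + I\right)^{2} = - 3 \left(0 + I\right)^{2} = - 3 I^{2}$)
$142 \cdot 70 + \left(\left(34 + r{\left(2 \right)}\right) + K{\left(-3,-2 \right)}\right) = 142 \cdot 70 + \left(\left(34 + 2\right) - 3 \left(-3\right)^{2}\right) = 9940 + \left(36 - 27\right) = 9940 + 9 = 9949$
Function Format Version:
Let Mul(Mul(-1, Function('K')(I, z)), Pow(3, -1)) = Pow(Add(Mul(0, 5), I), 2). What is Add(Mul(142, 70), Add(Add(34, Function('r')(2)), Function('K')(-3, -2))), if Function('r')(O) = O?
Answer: 9949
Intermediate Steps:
Function('K')(I, z) = Mul(-3, Pow(I, 2)) (Function('K')(I, z) = Mul(-3, Pow(Add(Mul(0, 5), I), 2)) = Mul(-3, Pow(Add(0, I), 2)) = Mul(-3, Pow(I, 2)))
Add(Mul(142, 70), Add(Add(34, Function('r')(2)), Function('K')(-3, -2))) = Add(Mul(142, 70), Add(Add(34, 2), Mul(-3, Pow(-3, 2)))) = Add(9940, Add(36, Mul(-3, 9))) = Add(9940, Add(36, -27)) = Add(9940, 9) = 9949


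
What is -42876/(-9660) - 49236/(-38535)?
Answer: 1688767/295435 ≈ 5.7162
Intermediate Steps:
-42876/(-9660) - 49236/(-38535) = -42876*(-1/9660) - 49236*(-1/38535) = 3573/805 + 16412/12845 = 1688767/295435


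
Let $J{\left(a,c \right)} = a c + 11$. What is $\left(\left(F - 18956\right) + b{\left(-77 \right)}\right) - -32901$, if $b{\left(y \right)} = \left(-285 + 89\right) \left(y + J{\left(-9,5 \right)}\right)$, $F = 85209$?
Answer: $120910$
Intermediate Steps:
$J{\left(a,c \right)} = 11 + a c$
$b{\left(y \right)} = 6664 - 196 y$ ($b{\left(y \right)} = \left(-285 + 89\right) \left(y + \left(11 - 45\right)\right) = - 196 \left(y + \left(11 - 45\right)\right) = - 196 \left(y - 34\right) = - 196 \left(-34 + y\right) = 6664 - 196 y$)
$\left(\left(F - 18956\right) + b{\left(-77 \right)}\right) - -32901 = \left(\left(85209 - 18956\right) + \left(6664 - -15092\right)\right) - -32901 = \left(\left(85209 - 18956\right) + \left(6664 + 15092\right)\right) + \left(-72422 + 105323\right) = \left(66253 + 21756\right) + 32901 = 88009 + 32901 = 120910$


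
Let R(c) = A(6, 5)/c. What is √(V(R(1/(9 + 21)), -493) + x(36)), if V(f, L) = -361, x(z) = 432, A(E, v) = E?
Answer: √71 ≈ 8.4261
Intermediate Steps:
R(c) = 6/c
√(V(R(1/(9 + 21)), -493) + x(36)) = √(-361 + 432) = √71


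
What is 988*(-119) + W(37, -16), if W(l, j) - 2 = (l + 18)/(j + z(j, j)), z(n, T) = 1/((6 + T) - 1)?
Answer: -20810495/177 ≈ -1.1757e+5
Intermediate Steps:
z(n, T) = 1/(5 + T)
W(l, j) = 2 + (18 + l)/(j + 1/(5 + j)) (W(l, j) = 2 + (l + 18)/(j + 1/(5 + j)) = 2 + (18 + l)/(j + 1/(5 + j)))
988*(-119) + W(37, -16) = 988*(-119) + (2 + (5 - 16)*(18 + 37 + 2*(-16)))/(1 - 16*(5 - 16)) = -117572 + (2 - 11*(18 + 37 - 32))/(1 - 16*(-11)) = -117572 + (2 - 11*23)/(1 + 176) = -117572 + (2 - 253)/177 = -117572 + (1/177)*(-251) = -117572 - 251/177 = -20810495/177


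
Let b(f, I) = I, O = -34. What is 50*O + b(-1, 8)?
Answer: -1692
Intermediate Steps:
50*O + b(-1, 8) = 50*(-34) + 8 = -1700 + 8 = -1692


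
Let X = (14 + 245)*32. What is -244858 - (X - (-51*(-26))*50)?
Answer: -186846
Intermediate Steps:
X = 8288 (X = 259*32 = 8288)
-244858 - (X - (-51*(-26))*50) = -244858 - (8288 - (-51*(-26))*50) = -244858 - (8288 - 1326*50) = -244858 - (8288 - 1*66300) = -244858 - (8288 - 66300) = -244858 - 1*(-58012) = -244858 + 58012 = -186846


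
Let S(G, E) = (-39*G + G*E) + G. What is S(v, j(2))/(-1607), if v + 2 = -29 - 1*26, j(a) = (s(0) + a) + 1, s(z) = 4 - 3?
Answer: -1938/1607 ≈ -1.2060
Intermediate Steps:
s(z) = 1
j(a) = 2 + a (j(a) = (1 + a) + 1 = 2 + a)
v = -57 (v = -2 + (-29 - 1*26) = -2 + (-29 - 26) = -2 - 55 = -57)
S(G, E) = -38*G + E*G (S(G, E) = (-39*G + E*G) + G = -38*G + E*G)
S(v, j(2))/(-1607) = -57*(-38 + (2 + 2))/(-1607) = -57*(-38 + 4)*(-1/1607) = -57*(-34)*(-1/1607) = 1938*(-1/1607) = -1938/1607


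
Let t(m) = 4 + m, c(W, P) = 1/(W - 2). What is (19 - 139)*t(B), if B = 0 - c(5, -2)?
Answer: -440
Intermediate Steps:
c(W, P) = 1/(-2 + W)
B = -⅓ (B = 0 - 1/(-2 + 5) = 0 - 1/3 = 0 - 1*⅓ = 0 - ⅓ = -⅓ ≈ -0.33333)
(19 - 139)*t(B) = (19 - 139)*(4 - ⅓) = -120*11/3 = -440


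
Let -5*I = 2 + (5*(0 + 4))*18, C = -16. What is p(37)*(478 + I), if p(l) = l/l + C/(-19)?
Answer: 14196/19 ≈ 747.16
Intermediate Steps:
I = -362/5 (I = -(2 + (5*(0 + 4))*18)/5 = -(2 + (5*4)*18)/5 = -(2 + 20*18)/5 = -(2 + 360)/5 = -⅕*362 = -362/5 ≈ -72.400)
p(l) = 35/19 (p(l) = l/l - 16/(-19) = 1 - 16*(-1/19) = 1 + 16/19 = 35/19)
p(37)*(478 + I) = 35*(478 - 362/5)/19 = (35/19)*(2028/5) = 14196/19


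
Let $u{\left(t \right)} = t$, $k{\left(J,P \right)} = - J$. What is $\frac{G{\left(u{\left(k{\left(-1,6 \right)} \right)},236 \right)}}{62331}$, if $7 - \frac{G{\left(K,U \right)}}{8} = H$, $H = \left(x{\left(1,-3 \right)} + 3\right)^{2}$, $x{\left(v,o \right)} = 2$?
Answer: $- \frac{48}{20777} \approx -0.0023102$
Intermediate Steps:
$H = 25$ ($H = \left(2 + 3\right)^{2} = 5^{2} = 25$)
$G{\left(K,U \right)} = -144$ ($G{\left(K,U \right)} = 56 - 200 = -144$)
$\frac{G{\left(u{\left(k{\left(-1,6 \right)} \right)},236 \right)}}{62331} = - \frac{144}{62331} = \left(-144\right) \frac{1}{62331} = - \frac{48}{20777}$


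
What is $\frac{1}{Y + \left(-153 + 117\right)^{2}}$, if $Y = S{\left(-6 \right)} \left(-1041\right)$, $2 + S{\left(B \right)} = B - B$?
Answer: $\frac{1}{3378} \approx 0.00029603$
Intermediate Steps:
$S{\left(B \right)} = -2$ ($S{\left(B \right)} = -2 + \left(B - B\right) = -2 + 0 = -2$)
$Y = 2082$ ($Y = \left(-2\right) \left(-1041\right) = 2082$)
$\frac{1}{Y + \left(-153 + 117\right)^{2}} = \frac{1}{2082 + \left(-153 + 117\right)^{2}} = \frac{1}{2082 + \left(-36\right)^{2}} = \frac{1}{2082 + 1296} = \frac{1}{3378}$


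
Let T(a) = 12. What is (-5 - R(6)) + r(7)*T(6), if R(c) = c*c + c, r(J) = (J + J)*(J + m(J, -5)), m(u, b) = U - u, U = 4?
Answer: 625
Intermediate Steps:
m(u, b) = 4 - u
r(J) = 8*J (r(J) = (J + J)*(J + (4 - J)) = (2*J)*4 = 8*J)
R(c) = c + c² (R(c) = c² + c = c + c²)
(-5 - R(6)) + r(7)*T(6) = (-5 - 6*(1 + 6)) + (8*7)*12 = (-5 - 6*7) + 56*12 = (-5 - 1*42) + 672 = (-5 - 42) + 672 = -47 + 672 = 625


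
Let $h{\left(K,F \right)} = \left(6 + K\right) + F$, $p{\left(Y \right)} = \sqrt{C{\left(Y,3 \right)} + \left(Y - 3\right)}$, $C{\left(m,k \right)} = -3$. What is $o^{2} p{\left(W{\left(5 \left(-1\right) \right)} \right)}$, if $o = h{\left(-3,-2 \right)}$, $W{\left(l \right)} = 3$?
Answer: $i \sqrt{3} \approx 1.732 i$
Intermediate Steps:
$p{\left(Y \right)} = \sqrt{-6 + Y}$ ($p{\left(Y \right)} = \sqrt{-3 + \left(Y - 3\right)} = \sqrt{-3 + \left(-3 + Y\right)} = \sqrt{-6 + Y}$)
$h{\left(K,F \right)} = 6 + F + K$
$o = 1$ ($o = 6 - 2 - 3 = 1$)
$o^{2} p{\left(W{\left(5 \left(-1\right) \right)} \right)} = 1^{2} \sqrt{-6 + 3} = 1 \sqrt{-3} = 1 i \sqrt{3} = i \sqrt{3}$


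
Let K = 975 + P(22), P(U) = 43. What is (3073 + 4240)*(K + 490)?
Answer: 11028004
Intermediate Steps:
K = 1018 (K = 975 + 43 = 1018)
(3073 + 4240)*(K + 490) = (3073 + 4240)*(1018 + 490) = 7313*1508 = 11028004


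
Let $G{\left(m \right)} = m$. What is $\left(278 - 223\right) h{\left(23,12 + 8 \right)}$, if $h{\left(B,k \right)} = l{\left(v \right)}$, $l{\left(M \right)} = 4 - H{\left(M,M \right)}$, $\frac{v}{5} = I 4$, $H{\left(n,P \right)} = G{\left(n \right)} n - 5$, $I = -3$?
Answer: $-197505$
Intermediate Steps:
$H{\left(n,P \right)} = -5 + n^{2}$ ($H{\left(n,P \right)} = n n - 5 = n^{2} - 5 = -5 + n^{2}$)
$v = -60$ ($v = 5 \left(\left(-3\right) 4\right) = 5 \left(-12\right) = -60$)
$l{\left(M \right)} = 9 - M^{2}$ ($l{\left(M \right)} = 4 - \left(-5 + M^{2}\right) = 9 - M^{2}$)
$h{\left(B,k \right)} = -3591$ ($h{\left(B,k \right)} = 9 - \left(-60\right)^{2} = 9 - 3600 = -3591$)
$\left(278 - 223\right) h{\left(23,12 + 8 \right)} = \left(278 - 223\right) \left(-3591\right) = 55 \left(-3591\right) = -197505$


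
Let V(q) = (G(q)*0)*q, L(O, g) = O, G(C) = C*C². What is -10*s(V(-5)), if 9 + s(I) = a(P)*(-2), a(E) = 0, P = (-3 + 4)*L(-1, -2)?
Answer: 90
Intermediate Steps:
G(C) = C³
V(q) = 0 (V(q) = (q³*0)*q = 0*q = 0)
P = -1 (P = (-3 + 4)*(-1) = 1*(-1) = -1)
s(I) = -9 (s(I) = -9 + 0*(-2) = -9 + 0 = -9)
-10*s(V(-5)) = -10*(-9) = 90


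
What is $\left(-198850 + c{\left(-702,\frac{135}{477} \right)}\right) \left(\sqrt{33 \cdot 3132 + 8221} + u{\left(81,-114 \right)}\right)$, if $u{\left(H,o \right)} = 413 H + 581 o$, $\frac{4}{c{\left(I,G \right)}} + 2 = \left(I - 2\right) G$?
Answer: $\frac{34763173840836}{5333} - \frac{1060467156 \sqrt{111577}}{5333} \approx 6.4521 \cdot 10^{9}$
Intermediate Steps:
$c{\left(I,G \right)} = \frac{4}{-2 + G \left(-2 + I\right)}$ ($c{\left(I,G \right)} = \frac{4}{-2 + \left(I - 2\right) G} = \frac{4}{-2 + \left(-2 + I\right) G} = \frac{4}{-2 + G \left(-2 + I\right)}$)
$\left(-198850 + c{\left(-702,\frac{135}{477} \right)}\right) \left(\sqrt{33 \cdot 3132 + 8221} + u{\left(81,-114 \right)}\right) = \left(-198850 + \frac{4}{-2 - 2 \cdot \frac{135}{477} + \frac{135}{477} \left(-702\right)}\right) \left(\sqrt{33 \cdot 3132 + 8221} + \left(413 \cdot 81 + 581 \left(-114\right)\right)\right) = \left(-198850 + \frac{4}{-2 - 2 \cdot 135 \cdot \frac{1}{477} + 135 \cdot \frac{1}{477} \left(-702\right)}\right) \left(\sqrt{103356 + 8221} + \left(33453 - 66234\right)\right) = \left(-198850 + \frac{4}{-2 - \frac{30}{53} + \frac{15}{53} \left(-702\right)}\right) \left(\sqrt{111577} - 32781\right) = \left(-198850 + \frac{4}{-2 - \frac{30}{53} - \frac{10530}{53}}\right) \left(-32781 + \sqrt{111577}\right) = \left(-198850 + \frac{4}{- \frac{10666}{53}}\right) \left(-32781 + \sqrt{111577}\right) = \left(-198850 + 4 \left(- \frac{53}{10666}\right)\right) \left(-32781 + \sqrt{111577}\right) = \left(-198850 - \frac{106}{5333}\right) \left(-32781 + \sqrt{111577}\right) = - \frac{1060467156 \left(-32781 + \sqrt{111577}\right)}{5333} = \frac{34763173840836}{5333} - \frac{1060467156 \sqrt{111577}}{5333}$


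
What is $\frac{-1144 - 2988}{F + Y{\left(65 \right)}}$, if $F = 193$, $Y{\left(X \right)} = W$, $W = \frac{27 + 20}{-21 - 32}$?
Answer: $- \frac{109498}{5091} \approx -21.508$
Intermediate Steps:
$W = - \frac{47}{53}$ ($W = \frac{47}{-53} = 47 \left(- \frac{1}{53}\right) = - \frac{47}{53} \approx -0.88679$)
$Y{\left(X \right)} = - \frac{47}{53}$
$\frac{-1144 - 2988}{F + Y{\left(65 \right)}} = \frac{-1144 - 2988}{193 - \frac{47}{53}} = - \frac{4132}{\frac{10182}{53}} = \left(-4132\right) \frac{53}{10182} = - \frac{109498}{5091}$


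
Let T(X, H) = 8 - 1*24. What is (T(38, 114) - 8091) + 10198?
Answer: 2091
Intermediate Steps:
T(X, H) = -16 (T(X, H) = 8 - 24 = -16)
(T(38, 114) - 8091) + 10198 = (-16 - 8091) + 10198 = -8107 + 10198 = 2091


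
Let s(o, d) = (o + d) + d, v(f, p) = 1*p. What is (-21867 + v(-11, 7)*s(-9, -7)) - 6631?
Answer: -28659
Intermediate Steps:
v(f, p) = p
s(o, d) = o + 2*d (s(o, d) = (d + o) + d = o + 2*d)
(-21867 + v(-11, 7)*s(-9, -7)) - 6631 = (-21867 + 7*(-9 + 2*(-7))) - 6631 = (-21867 + 7*(-9 - 14)) - 6631 = (-21867 + 7*(-23)) - 6631 = (-21867 - 161) - 6631 = -22028 - 6631 = -28659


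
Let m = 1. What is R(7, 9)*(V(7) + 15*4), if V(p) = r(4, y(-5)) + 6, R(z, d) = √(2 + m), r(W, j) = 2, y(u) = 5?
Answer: 68*√3 ≈ 117.78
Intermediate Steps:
R(z, d) = √3 (R(z, d) = √(2 + 1) = √3)
V(p) = 8 (V(p) = 2 + 6 = 8)
R(7, 9)*(V(7) + 15*4) = √3*(8 + 15*4) = √3*(8 + 60) = √3*68 = 68*√3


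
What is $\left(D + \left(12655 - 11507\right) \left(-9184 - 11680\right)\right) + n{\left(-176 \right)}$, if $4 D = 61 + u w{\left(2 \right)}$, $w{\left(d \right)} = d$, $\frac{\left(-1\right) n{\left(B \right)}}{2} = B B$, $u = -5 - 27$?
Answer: $- \frac{96055299}{4} \approx -2.4014 \cdot 10^{7}$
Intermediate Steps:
$u = -32$
$n{\left(B \right)} = - 2 B^{2}$ ($n{\left(B \right)} = - 2 B B = - 2 B^{2}$)
$D = - \frac{3}{4}$ ($D = \frac{61 - 64}{4} = \frac{1}{4} \left(-3\right) = - \frac{3}{4} \approx -0.75$)
$\left(D + \left(12655 - 11507\right) \left(-9184 - 11680\right)\right) + n{\left(-176 \right)} = \left(- \frac{3}{4} + \left(12655 - 11507\right) \left(-9184 - 11680\right)\right) - 2 \left(-176\right)^{2} = \left(- \frac{3}{4} + 1148 \left(-20864\right)\right) - 61952 = \left(- \frac{3}{4} - 23951872\right) - 61952 = - \frac{95807491}{4} - 61952 = - \frac{96055299}{4}$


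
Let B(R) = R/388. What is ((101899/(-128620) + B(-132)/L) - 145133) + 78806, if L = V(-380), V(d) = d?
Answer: -7861390702727/118523330 ≈ -66328.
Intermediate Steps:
B(R) = R/388 (B(R) = R*(1/388) = R/388)
L = -380
((101899/(-128620) + B(-132)/L) - 145133) + 78806 = ((101899/(-128620) + ((1/388)*(-132))/(-380)) - 145133) + 78806 = ((101899*(-1/128620) - 33/97*(-1/380)) - 145133) + 78806 = ((-101899/128620 + 33/36860) - 145133) + 78806 = (-93793817/118523330 - 145133) + 78806 = -17201740246707/118523330 + 78806 = -7861390702727/118523330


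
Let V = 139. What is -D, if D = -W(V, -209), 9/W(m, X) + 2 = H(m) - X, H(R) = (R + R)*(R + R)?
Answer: 9/77491 ≈ 0.00011614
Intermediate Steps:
H(R) = 4*R² (H(R) = (2*R)*(2*R) = 4*R²)
W(m, X) = 9/(-2 - X + 4*m²) (W(m, X) = 9/(-2 + (4*m² - X)) = 9/(-2 + (-X + 4*m²)) = 9/(-2 - X + 4*m²))
D = -9/77491 (D = -9/(-2 - 1*(-209) + 4*139²) = -9/(-2 + 209 + 4*19321) = -9/(-2 + 209 + 77284) = -9/77491 ≈ -0.00011614)
-D = -1*(-9/77491) = 9/77491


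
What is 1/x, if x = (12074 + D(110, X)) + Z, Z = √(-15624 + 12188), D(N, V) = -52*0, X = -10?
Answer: 6037/72892456 - I*√859/72892456 ≈ 8.2821e-5 - 4.0208e-7*I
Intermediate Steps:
D(N, V) = 0
Z = 2*I*√859 (Z = √(-3436) = 2*I*√859 ≈ 58.617*I)
x = 12074 + 2*I*√859 (x = (12074 + 0) + 2*I*√859 = 12074 + 2*I*√859 ≈ 12074.0 + 58.617*I)
1/x = 1/(12074 + 2*I*√859)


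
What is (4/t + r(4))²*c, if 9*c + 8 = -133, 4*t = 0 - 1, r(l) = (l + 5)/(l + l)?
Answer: -665567/192 ≈ -3466.5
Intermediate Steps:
r(l) = (5 + l)/(2*l) (r(l) = (5 + l)/((2*l)) = (5 + l)*(1/(2*l)) = (5 + l)/(2*l))
t = -¼ (t = (0 - 1)/4 = (¼)*(-1) = -¼ ≈ -0.25000)
c = -47/3 (c = -8/9 + (⅑)*(-133) = -8/9 - 133/9 = -47/3 ≈ -15.667)
(4/t + r(4))²*c = (4/(-¼) + (½)*(5 + 4)/4)²*(-47/3) = (4*(-4) + (½)*(¼)*9)²*(-47/3) = (-16 + 9/8)²*(-47/3) = (-119/8)²*(-47/3) = (14161/64)*(-47/3) = -665567/192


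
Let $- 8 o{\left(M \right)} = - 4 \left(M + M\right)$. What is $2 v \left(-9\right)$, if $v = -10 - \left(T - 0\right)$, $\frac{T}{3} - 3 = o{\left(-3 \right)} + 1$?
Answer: $234$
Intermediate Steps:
$o{\left(M \right)} = M$ ($o{\left(M \right)} = - \frac{\left(-4\right) \left(M + M\right)}{8} = - \frac{\left(-4\right) 2 M}{8} = - \frac{\left(-8\right) M}{8} = M$)
$T = 3$ ($T = 9 + 3 \left(-3 + 1\right) = 9 + 3 \left(-2\right) = 9 - 6 = 3$)
$v = -13$ ($v = -10 - \left(3 - 0\right) = -10 - \left(3 + 0\right) = -10 - 3 = -13$)
$2 v \left(-9\right) = 2 \left(-13\right) \left(-9\right) = \left(-26\right) \left(-9\right) = 234$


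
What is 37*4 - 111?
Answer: 37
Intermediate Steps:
37*4 - 111 = 148 - 111 = 37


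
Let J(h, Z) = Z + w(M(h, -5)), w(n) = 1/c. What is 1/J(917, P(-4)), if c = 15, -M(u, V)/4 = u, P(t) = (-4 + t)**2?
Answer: 15/961 ≈ 0.015609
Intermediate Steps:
M(u, V) = -4*u
w(n) = 1/15
J(h, Z) = 1/15 + Z (J(h, Z) = Z + 1/15 = 1/15 + Z)
1/J(917, P(-4)) = 1/(1/15 + (-4 - 4)**2) = 1/(1/15 + (-8)**2) = 1/(1/15 + 64) = 1/(961/15) = 15/961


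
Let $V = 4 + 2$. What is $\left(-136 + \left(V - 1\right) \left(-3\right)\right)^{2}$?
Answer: $22801$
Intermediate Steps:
$V = 6$
$\left(-136 + \left(V - 1\right) \left(-3\right)\right)^{2} = \left(-136 + \left(6 - 1\right) \left(-3\right)\right)^{2} = \left(-136 + 5 \left(-3\right)\right)^{2} = \left(-136 - 15\right)^{2} = \left(-151\right)^{2} = 22801$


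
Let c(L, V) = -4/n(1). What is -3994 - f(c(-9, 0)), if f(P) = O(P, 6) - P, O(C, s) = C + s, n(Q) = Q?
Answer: -4000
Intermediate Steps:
c(L, V) = -4 (c(L, V) = -4/1 = -4*1 = -4)
f(P) = 6 (f(P) = (P + 6) - P = (6 + P) - P = 6)
-3994 - f(c(-9, 0)) = -3994 - 1*6 = -3994 - 6 = -4000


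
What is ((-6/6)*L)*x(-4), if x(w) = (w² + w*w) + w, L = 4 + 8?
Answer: -336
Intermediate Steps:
L = 12
x(w) = w + 2*w² (x(w) = (w² + w²) + w = 2*w² + w = w + 2*w²)
((-6/6)*L)*x(-4) = (-6/6*12)*(-4*(1 + 2*(-4))) = (-6*⅙*12)*(-4*(1 - 8)) = (-1*12)*(-4*(-7)) = -12*28 = -336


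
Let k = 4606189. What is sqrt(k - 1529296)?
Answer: 3*sqrt(341877) ≈ 1754.1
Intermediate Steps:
sqrt(k - 1529296) = sqrt(4606189 - 1529296) = sqrt(3076893) = 3*sqrt(341877)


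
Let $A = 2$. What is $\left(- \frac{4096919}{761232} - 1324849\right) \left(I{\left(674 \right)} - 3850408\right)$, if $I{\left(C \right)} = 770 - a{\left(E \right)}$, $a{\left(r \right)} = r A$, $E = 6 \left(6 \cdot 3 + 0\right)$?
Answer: $\frac{1941330363384260249}{380616} \approx 5.1005 \cdot 10^{12}$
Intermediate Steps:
$E = 108$ ($E = 6 \left(18 + 0\right) = 6 \cdot 18 = 108$)
$a{\left(r \right)} = 2 r$ ($a{\left(r \right)} = r 2 = 2 r$)
$I{\left(C \right)} = 554$ ($I{\left(C \right)} = 770 - 2 \cdot 108 = 770 - 216 = 554$)
$\left(- \frac{4096919}{761232} - 1324849\right) \left(I{\left(674 \right)} - 3850408\right) = \left(- \frac{4096919}{761232} - 1324849\right) \left(554 - 3850408\right) = \left(\left(-4096919\right) \frac{1}{761232} - 1324849\right) \left(-3849854\right) = \left(- \frac{4096919}{761232} - 1324849\right) \left(-3849854\right) = \left(- \frac{1008521550887}{761232}\right) \left(-3849854\right) = \frac{1941330363384260249}{380616}$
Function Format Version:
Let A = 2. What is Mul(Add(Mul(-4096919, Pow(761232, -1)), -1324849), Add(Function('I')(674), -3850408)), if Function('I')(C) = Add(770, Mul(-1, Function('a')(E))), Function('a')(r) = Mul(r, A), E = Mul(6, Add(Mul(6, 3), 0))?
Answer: Rational(1941330363384260249, 380616) ≈ 5.1005e+12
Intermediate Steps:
E = 108 (E = Mul(6, Add(18, 0)) = Mul(6, 18) = 108)
Function('a')(r) = Mul(2, r) (Function('a')(r) = Mul(r, 2) = Mul(2, r))
Function('I')(C) = 554 (Function('I')(C) = Add(770, Mul(-1, Mul(2, 108))) = Add(770, Mul(-1, 216)) = Add(770, -216) = 554)
Mul(Add(Mul(-4096919, Pow(761232, -1)), -1324849), Add(Function('I')(674), -3850408)) = Mul(Add(Mul(-4096919, Pow(761232, -1)), -1324849), Add(554, -3850408)) = Mul(Add(Mul(-4096919, Rational(1, 761232)), -1324849), -3849854) = Mul(Add(Rational(-4096919, 761232), -1324849), -3849854) = Mul(Rational(-1008521550887, 761232), -3849854) = Rational(1941330363384260249, 380616)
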